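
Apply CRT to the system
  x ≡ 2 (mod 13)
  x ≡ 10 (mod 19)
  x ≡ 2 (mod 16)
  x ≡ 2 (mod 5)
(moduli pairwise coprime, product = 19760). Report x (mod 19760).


Product of moduli M = 13 · 19 · 16 · 5 = 19760.
Merge one congruence at a time:
  Start: x ≡ 2 (mod 13).
  Combine with x ≡ 10 (mod 19); new modulus lcm = 247.
    Write x = 2 + 13·t and substitute into x ≡ 10 (mod 19): 13·t ≡ 10 − 2 = 8 (mod 19).
    The inverse of 13 mod 19 is 3 (since 13·3 = 39 = 2·19 + 1), so t ≡ 3·8 = 24 ≡ 5 (mod 19).
    Then x = 2 + 13·5 = 67, valid modulo lcm(13, 19) = 247: x ≡ 67 (mod 247).
  Combine with x ≡ 2 (mod 16); new modulus lcm = 3952.
    Write x = 67 + 247·t and substitute into x ≡ 2 (mod 16): 247·t ≡ 2 − 67 = -65 (mod 16).
    Reduce coefficients mod 16: 7·t ≡ 15 (mod 16).
    The inverse of 7 mod 16 is 7 (since 7·7 = 49 = 3·16 + 1), so t ≡ 7·15 = 105 ≡ 9 (mod 16).
    Then x = 67 + 247·9 = 2290, valid modulo lcm(247, 16) = 3952: x ≡ 2290 (mod 3952).
  Combine with x ≡ 2 (mod 5); new modulus lcm = 19760.
    Write x = 2290 + 3952·t and substitute into x ≡ 2 (mod 5): 3952·t ≡ 2 − 2290 = -2288 (mod 5).
    Reduce coefficients mod 5: 2·t ≡ 2 (mod 5).
    The inverse of 2 mod 5 is 3 (since 2·3 = 6 = 1·5 + 1), so t ≡ 3·2 = 6 ≡ 1 (mod 5).
    Then x = 2290 + 3952·1 = 6242, valid modulo lcm(3952, 5) = 19760: x ≡ 6242 (mod 19760).
Verify against each original: 6242 mod 13 = 2, 6242 mod 19 = 10, 6242 mod 16 = 2, 6242 mod 5 = 2.

x ≡ 6242 (mod 19760).


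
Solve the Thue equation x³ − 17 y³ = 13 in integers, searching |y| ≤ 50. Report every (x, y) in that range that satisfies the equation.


The equation is x³ - 17y³ = 13. For fixed y, x³ = 17·y³ + 13, so a solution requires the RHS to be a perfect cube.
Strategy: iterate y from -50 to 50, compute RHS = 17·y³ + 13, and check whether it is a (positive or negative) perfect cube.
Check small values of y:
  y = 0: RHS = 13 is not a perfect cube.
  y = 1: RHS = 30 is not a perfect cube.
  y = -1: RHS = -4 is not a perfect cube.
  y = 2: RHS = 149 is not a perfect cube.
  y = -2: RHS = -123 is not a perfect cube.
  y = 3: RHS = 472 is not a perfect cube.
  y = -3: RHS = -446 is not a perfect cube.
Continuing the search up to |y| = 50 finds no solutions either.
No (x, y) in the scanned range satisfies the equation.

No integer solutions with |y| ≤ 50.


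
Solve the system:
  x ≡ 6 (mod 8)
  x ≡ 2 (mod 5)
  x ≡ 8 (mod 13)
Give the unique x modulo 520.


Moduli 8, 5, 13 are pairwise coprime; by CRT there is a unique solution modulo M = 8 · 5 · 13 = 520.
Solve pairwise, accumulating the modulus:
  Start with x ≡ 6 (mod 8).
  Combine with x ≡ 2 (mod 5): since gcd(8, 5) = 1, we get a unique residue mod 40.
    Write x = 6 + 8·t and substitute into x ≡ 2 (mod 5): 8·t ≡ 2 − 6 = -4 (mod 5).
    Reduce coefficients mod 5: 3·t ≡ 1 (mod 5).
    The inverse of 3 mod 5 is 2 (since 3·2 = 6 = 1·5 + 1), so t ≡ 2·1 = 2 ≡ 2 (mod 5).
    Then x = 6 + 8·2 = 22, valid modulo lcm(8, 5) = 40: x ≡ 22 (mod 40).
  Combine with x ≡ 8 (mod 13): since gcd(40, 13) = 1, we get a unique residue mod 520.
    Write x = 22 + 40·t and substitute into x ≡ 8 (mod 13): 40·t ≡ 8 − 22 = -14 (mod 13).
    Reduce coefficients mod 13: 1·t ≡ 12 (mod 13).
    So t ≡ 12 (mod 13).
    Then x = 22 + 40·12 = 502, valid modulo lcm(40, 13) = 520: x ≡ 502 (mod 520).
Verify: 502 mod 8 = 6 ✓, 502 mod 5 = 2 ✓, 502 mod 13 = 8 ✓.

x ≡ 502 (mod 520).


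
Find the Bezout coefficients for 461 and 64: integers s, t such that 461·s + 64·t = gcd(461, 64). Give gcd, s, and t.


Euclidean algorithm on (461, 64) — divide until remainder is 0:
  461 = 7 · 64 + 13
  64 = 4 · 13 + 12
  13 = 1 · 12 + 1
  12 = 12 · 1 + 0
gcd(461, 64) = 1.
Track Bezout coefficients alongside the remainders: start with r₀ = 461 = a·1 + b·0 (s = 1, t = 0) and r₁ = 64 = a·0 + b·1 (s = 0, t = 1); each new remainder r_{k+1} = r_{k-1} − q_k·r_k inherits s_{k+1} = s_{k-1} − q_k·s_k, t_{k+1} = t_{k-1} − q_k·t_k, so r_k = a·s_k + b·t_k at every step:
  q = 7: r = 13, s = 1 − 7·0 = 1, t = 0 − 7·1 = -7  (check: 461·1 + 64·(-7) = 13)
  q = 4: r = 12, s = 0 − 4·1 = -4, t = 1 − 4·(-7) = 29  (check: 461·(-4) + 64·29 = 12)
  q = 1: r = 1, s = 1 − 1·(-4) = 5, t = -7 − 1·29 = -36  (check: 461·5 + 64·(-36) = 1)
The row with r = 1 (the gcd) gives the Bezout coefficients s = 5, t = -36.
Result: 461 · (5) + 64 · (-36) = 1.

gcd(461, 64) = 1; s = 5, t = -36 (check: 461·5 + 64·(-36) = 1).


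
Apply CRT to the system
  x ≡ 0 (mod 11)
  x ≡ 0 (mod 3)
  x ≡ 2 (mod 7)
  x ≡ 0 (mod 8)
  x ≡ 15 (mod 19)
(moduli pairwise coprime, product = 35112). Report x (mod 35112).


Product of moduli M = 11 · 3 · 7 · 8 · 19 = 35112.
Merge one congruence at a time:
  Start: x ≡ 0 (mod 11).
  Combine with x ≡ 0 (mod 3); new modulus lcm = 33.
    Write x = 0 + 11·t and substitute into x ≡ 0 (mod 3): 11·t ≡ 0 − 0 = 0 (mod 3).
    Reduce coefficients mod 3: 2·t ≡ 0 (mod 3).
    The inverse of 2 mod 3 is 2 (since 2·2 = 4 = 1·3 + 1), so t ≡ 2·0 = 0 ≡ 0 (mod 3).
    Then x = 0 + 11·0 = 0, valid modulo lcm(11, 3) = 33: x ≡ 0 (mod 33).
  Combine with x ≡ 2 (mod 7); new modulus lcm = 231.
    Write x = 0 + 33·t and substitute into x ≡ 2 (mod 7): 33·t ≡ 2 − 0 = 2 (mod 7).
    Reduce coefficients mod 7: 5·t ≡ 2 (mod 7).
    The inverse of 5 mod 7 is 3 (since 5·3 = 15 = 2·7 + 1), so t ≡ 3·2 = 6 ≡ 6 (mod 7).
    Then x = 0 + 33·6 = 198, valid modulo lcm(33, 7) = 231: x ≡ 198 (mod 231).
  Combine with x ≡ 0 (mod 8); new modulus lcm = 1848.
    Write x = 198 + 231·t and substitute into x ≡ 0 (mod 8): 231·t ≡ 0 − 198 = -198 (mod 8).
    Reduce coefficients mod 8: 7·t ≡ 2 (mod 8).
    The inverse of 7 mod 8 is 7 (since 7·7 = 49 = 6·8 + 1), so t ≡ 7·2 = 14 ≡ 6 (mod 8).
    Then x = 198 + 231·6 = 1584, valid modulo lcm(231, 8) = 1848: x ≡ 1584 (mod 1848).
  Combine with x ≡ 15 (mod 19); new modulus lcm = 35112.
    Write x = 1584 + 1848·t and substitute into x ≡ 15 (mod 19): 1848·t ≡ 15 − 1584 = -1569 (mod 19).
    Reduce coefficients mod 19: 5·t ≡ 8 (mod 19).
    The inverse of 5 mod 19 is 4 (since 5·4 = 20 = 1·19 + 1), so t ≡ 4·8 = 32 ≡ 13 (mod 19).
    Then x = 1584 + 1848·13 = 25608, valid modulo lcm(1848, 19) = 35112: x ≡ 25608 (mod 35112).
Verify against each original: 25608 mod 11 = 0, 25608 mod 3 = 0, 25608 mod 7 = 2, 25608 mod 8 = 0, 25608 mod 19 = 15.

x ≡ 25608 (mod 35112).


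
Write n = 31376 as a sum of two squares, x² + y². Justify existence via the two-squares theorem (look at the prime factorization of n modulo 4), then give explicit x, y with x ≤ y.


Step 1: Factor n = 31376 = 2^4 · 37 · 53.
Step 2: Check the mod-4 condition on each prime factor: 2 = 2 (special); 37 ≡ 1 (mod 4), exponent 1; 53 ≡ 1 (mod 4), exponent 1.
All primes ≡ 3 (mod 4) appear to even exponent (or don't appear), so by the two-squares theorem n IS expressible as a sum of two squares.
Step 3: Build a representation. Group n = k² · m with k = 4 and m = 37 · 53 = 1961 (a product of primes ≡ 1 (mod 4)); a representation of m scales to one of n via (k·x)² + (k·y)² = k²(x² + y²). Each prime p ≡ 1 (mod 4) is itself a sum of two squares; find a² by testing p − a² for a perfect square:
  37: 37 − 1² = 36 = 6² ⇒ 37 = 1² + 6².
  53: 53 − 1² = 52, 53 − 2² = 49 = 7² ⇒ 53 = 2² + 7².
  Combine using the Brahmagupta–Fibonacci identity (a² + b²)(c² + d²) = (ac − bd)² + (ad + bc)² = (ac + bd)² + (ad − bc)²:
  37 · 53 = 1961: from (1² + 6²)(2² + 7²), take (1·2 − 6·7, 1·7 + 6·2) = (2 − 42, 7 + 12) = (-40, 19); dropping signs (only squares matter) gives (40, 19); check 40² + 19² = 1600 + 361 = 1961 ✓.
  Scale by k = 4: (4·40, 4·19) = (160, 76).
Step 4: Order so x ≤ y and verify: 76² + 160² = 5776 + 25600 = 31376 = n. ✓

n = 31376 = 76² + 160² (one valid representation with x ≤ y).


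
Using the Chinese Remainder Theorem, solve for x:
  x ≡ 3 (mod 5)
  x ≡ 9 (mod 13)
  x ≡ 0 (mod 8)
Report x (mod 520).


Moduli 5, 13, 8 are pairwise coprime; by CRT there is a unique solution modulo M = 5 · 13 · 8 = 520.
Solve pairwise, accumulating the modulus:
  Start with x ≡ 3 (mod 5).
  Combine with x ≡ 9 (mod 13): since gcd(5, 13) = 1, we get a unique residue mod 65.
    Write x = 3 + 5·t and substitute into x ≡ 9 (mod 13): 5·t ≡ 9 − 3 = 6 (mod 13).
    The inverse of 5 mod 13 is 8 (since 5·8 = 40 = 3·13 + 1), so t ≡ 8·6 = 48 ≡ 9 (mod 13).
    Then x = 3 + 5·9 = 48, valid modulo lcm(5, 13) = 65: x ≡ 48 (mod 65).
  Combine with x ≡ 0 (mod 8): since gcd(65, 8) = 1, we get a unique residue mod 520.
    Write x = 48 + 65·t and substitute into x ≡ 0 (mod 8): 65·t ≡ 0 − 48 = -48 (mod 8).
    Reduce coefficients mod 8: 1·t ≡ 0 (mod 8).
    So t ≡ 0 (mod 8).
    Then x = 48 + 65·0 = 48, valid modulo lcm(65, 8) = 520: x ≡ 48 (mod 520).
Verify: 48 mod 5 = 3 ✓, 48 mod 13 = 9 ✓, 48 mod 8 = 0 ✓.

x ≡ 48 (mod 520).


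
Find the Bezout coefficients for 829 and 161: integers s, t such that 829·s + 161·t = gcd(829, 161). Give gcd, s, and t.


Euclidean algorithm on (829, 161) — divide until remainder is 0:
  829 = 5 · 161 + 24
  161 = 6 · 24 + 17
  24 = 1 · 17 + 7
  17 = 2 · 7 + 3
  7 = 2 · 3 + 1
  3 = 3 · 1 + 0
gcd(829, 161) = 1.
Track Bezout coefficients alongside the remainders: start with r₀ = 829 = a·1 + b·0 (s = 1, t = 0) and r₁ = 161 = a·0 + b·1 (s = 0, t = 1); each new remainder r_{k+1} = r_{k-1} − q_k·r_k inherits s_{k+1} = s_{k-1} − q_k·s_k, t_{k+1} = t_{k-1} − q_k·t_k, so r_k = a·s_k + b·t_k at every step:
  q = 5: r = 24, s = 1 − 5·0 = 1, t = 0 − 5·1 = -5  (check: 829·1 + 161·(-5) = 24)
  q = 6: r = 17, s = 0 − 6·1 = -6, t = 1 − 6·(-5) = 31  (check: 829·(-6) + 161·31 = 17)
  q = 1: r = 7, s = 1 − 1·(-6) = 7, t = -5 − 1·31 = -36  (check: 829·7 + 161·(-36) = 7)
  q = 2: r = 3, s = -6 − 2·7 = -20, t = 31 − 2·(-36) = 103  (check: 829·(-20) + 161·103 = 3)
  q = 2: r = 1, s = 7 − 2·(-20) = 47, t = -36 − 2·103 = -242  (check: 829·47 + 161·(-242) = 1)
The row with r = 1 (the gcd) gives the Bezout coefficients s = 47, t = -242.
Result: 829 · (47) + 161 · (-242) = 1.

gcd(829, 161) = 1; s = 47, t = -242 (check: 829·47 + 161·(-242) = 1).


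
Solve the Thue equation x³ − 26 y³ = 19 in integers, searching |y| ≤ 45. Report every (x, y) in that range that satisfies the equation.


The equation is x³ - 26y³ = 19. For fixed y, x³ = 26·y³ + 19, so a solution requires the RHS to be a perfect cube.
Strategy: iterate y from -45 to 45, compute RHS = 26·y³ + 19, and check whether it is a (positive or negative) perfect cube.
Check small values of y:
  y = 0: RHS = 19 is not a perfect cube.
  y = 1: RHS = 45 is not a perfect cube.
  y = -1: RHS = -7 is not a perfect cube.
  y = 2: RHS = 227 is not a perfect cube.
  y = -2: RHS = -189 is not a perfect cube.
  y = 3: RHS = 721 is not a perfect cube.
  y = -3: RHS = -683 is not a perfect cube.
Continuing the search up to |y| = 45 finds no solutions either.
No (x, y) in the scanned range satisfies the equation.

No integer solutions with |y| ≤ 45.


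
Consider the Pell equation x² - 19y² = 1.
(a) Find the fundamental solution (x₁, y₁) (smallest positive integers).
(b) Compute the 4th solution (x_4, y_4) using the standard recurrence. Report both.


Step 1: Find the fundamental solution (x₁, y₁) of x² - 19y² = 1.
  Expand √19 as a continued fraction. a₀ = ⌊√19⌋ = 4; iterate m_{k+1} = d_k·a_k − m_k, d_{k+1} = (19 − m_{k+1}²)/d_k, a_{k+1} = ⌊(a₀ + m_{k+1})/d_{k+1}⌋ (starting m₀ = 0, d₀ = 1), with convergents p_k = a_k·p_{k-1} + p_{k-2}, q_k = a_k·q_{k-1} + q_{k-2} (p₋₁ = 1, q₋₁ = 0):
  k = 0: a₀ = 4; p₀/q₀ = 4/1; p₀² − 19·q₀² = 16 − 19 = -3.
  k = 1: m = 4, d = 3, a = ⌊(4 + 4)/3⌋ = 2; p/q = (2·4 + 1)/(2·1 + 0) = 9/2; p² − 19·q² = 81 − 76 = 5.
  k = 2: m = 2, d = 5, a = ⌊(4 + 2)/5⌋ = 1; p/q = (1·9 + 4)/(1·2 + 1) = 13/3; p² − 19·q² = 169 − 171 = -2.
  k = 3: m = 3, d = 2, a = ⌊(4 + 3)/2⌋ = 3; p/q = (3·13 + 9)/(3·3 + 2) = 48/11; p² − 19·q² = 2304 − 2299 = 5.
  k = 4: m = 3, d = 5, a = ⌊(4 + 3)/5⌋ = 1; p/q = (1·48 + 13)/(1·11 + 3) = 61/14; p² − 19·q² = 3721 − 3724 = -3.
  k = 5: m = 2, d = 3, a = ⌊(4 + 2)/3⌋ = 2; p/q = (2·61 + 48)/(2·14 + 11) = 170/39; p² − 19·q² = 28900 − 28899 = 1.
  The first convergent with p² − 19·q² = 1 gives the fundamental solution (x₁, y₁) = (170, 39).
Step 2: Apply the recurrence (x_{n+1}, y_{n+1}) = (x₁x_n + 19y₁y_n, x₁y_n + y₁x_n) repeatedly.
  From (x_1, y_1) = (170, 39): x_2 = 170·170 + 19·39·39 = 57799; y_2 = 170·39 + 39·170 = 13260.
  From (x_2, y_2) = (57799, 13260): x_3 = 170·57799 + 19·39·13260 = 19651490; y_3 = 170·13260 + 39·57799 = 4508361.
  From (x_3, y_3) = (19651490, 4508361): x_4 = 170·19651490 + 19·39·4508361 = 6681448801; y_4 = 170·4508361 + 39·19651490 = 1532829480.
Step 3: Verify x_4² - 19·y_4² = 44641758080384337601 - 44641758080384337600 = 1 (should be 1). ✓

(x_1, y_1) = (170, 39); (x_4, y_4) = (6681448801, 1532829480).


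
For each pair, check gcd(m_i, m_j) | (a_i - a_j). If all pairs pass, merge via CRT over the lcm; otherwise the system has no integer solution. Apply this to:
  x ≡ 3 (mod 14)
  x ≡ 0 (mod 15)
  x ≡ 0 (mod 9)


Moduli 14, 15, 9 are not pairwise coprime, so CRT works modulo lcm(m_i) when all pairwise compatibility conditions hold.
Pairwise compatibility: gcd(m_i, m_j) must divide a_i - a_j for every pair.
Merge one congruence at a time:
  Start: x ≡ 3 (mod 14).
  Combine with x ≡ 0 (mod 15): gcd(14, 15) = 1; 0 - 3 = -3, which IS divisible by 1, so compatible.
    Write x = 3 + 14·t and substitute into x ≡ 0 (mod 15): 14·t ≡ 0 − 3 = -3 (mod 15).
    Reduce coefficients mod 15: 14·t ≡ 12 (mod 15).
    The inverse of 14 mod 15 is 14 (since 14·14 = 196 = 13·15 + 1), so t ≡ 14·12 = 168 ≡ 3 (mod 15).
    Then x = 3 + 14·3 = 45, valid modulo lcm(14, 15) = 210: x ≡ 45 (mod 210).
  Combine with x ≡ 0 (mod 9): gcd(210, 9) = 3; 0 - 45 = -45, which IS divisible by 3, so compatible.
    Write x = 45 + 210·t and substitute into x ≡ 0 (mod 9): 210·t ≡ 0 − 45 = -45 (mod 9).
    Divide the congruence (and modulus) by g = 3: 70·t ≡ -15 (mod 3).
    Reduce coefficients mod 3: 1·t ≡ 0 (mod 3).
    So t ≡ 0 (mod 3).
    Then x = 45 + 210·0 = 45, valid modulo lcm(210, 9) = 630: x ≡ 45 (mod 630).
Verify: 45 mod 14 = 3, 45 mod 15 = 0, 45 mod 9 = 0.

x ≡ 45 (mod 630).


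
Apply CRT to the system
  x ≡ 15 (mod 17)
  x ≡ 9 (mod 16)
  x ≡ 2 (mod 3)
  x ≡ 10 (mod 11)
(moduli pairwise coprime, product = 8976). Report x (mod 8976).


Product of moduli M = 17 · 16 · 3 · 11 = 8976.
Merge one congruence at a time:
  Start: x ≡ 15 (mod 17).
  Combine with x ≡ 9 (mod 16); new modulus lcm = 272.
    Write x = 15 + 17·t and substitute into x ≡ 9 (mod 16): 17·t ≡ 9 − 15 = -6 (mod 16).
    Reduce coefficients mod 16: 1·t ≡ 10 (mod 16).
    So t ≡ 10 (mod 16).
    Then x = 15 + 17·10 = 185, valid modulo lcm(17, 16) = 272: x ≡ 185 (mod 272).
  Combine with x ≡ 2 (mod 3); new modulus lcm = 816.
    Write x = 185 + 272·t and substitute into x ≡ 2 (mod 3): 272·t ≡ 2 − 185 = -183 (mod 3).
    Reduce coefficients mod 3: 2·t ≡ 0 (mod 3).
    The inverse of 2 mod 3 is 2 (since 2·2 = 4 = 1·3 + 1), so t ≡ 2·0 = 0 ≡ 0 (mod 3).
    Then x = 185 + 272·0 = 185, valid modulo lcm(272, 3) = 816: x ≡ 185 (mod 816).
  Combine with x ≡ 10 (mod 11); new modulus lcm = 8976.
    Write x = 185 + 816·t and substitute into x ≡ 10 (mod 11): 816·t ≡ 10 − 185 = -175 (mod 11).
    Reduce coefficients mod 11: 2·t ≡ 1 (mod 11).
    The inverse of 2 mod 11 is 6 (since 2·6 = 12 = 1·11 + 1), so t ≡ 6·1 = 6 ≡ 6 (mod 11).
    Then x = 185 + 816·6 = 5081, valid modulo lcm(816, 11) = 8976: x ≡ 5081 (mod 8976).
Verify against each original: 5081 mod 17 = 15, 5081 mod 16 = 9, 5081 mod 3 = 2, 5081 mod 11 = 10.

x ≡ 5081 (mod 8976).


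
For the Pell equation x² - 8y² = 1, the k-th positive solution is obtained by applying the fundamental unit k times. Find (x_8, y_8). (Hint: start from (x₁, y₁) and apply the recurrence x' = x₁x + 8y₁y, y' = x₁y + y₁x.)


Step 1: Find the fundamental solution (x₁, y₁) of x² - 8y² = 1.
  Expand √8 as a continued fraction. a₀ = ⌊√8⌋ = 2; iterate m_{k+1} = d_k·a_k − m_k, d_{k+1} = (8 − m_{k+1}²)/d_k, a_{k+1} = ⌊(a₀ + m_{k+1})/d_{k+1}⌋ (starting m₀ = 0, d₀ = 1), with convergents p_k = a_k·p_{k-1} + p_{k-2}, q_k = a_k·q_{k-1} + q_{k-2} (p₋₁ = 1, q₋₁ = 0):
  k = 0: a₀ = 2; p₀/q₀ = 2/1; p₀² − 8·q₀² = 4 − 8 = -4.
  k = 1: m = 2, d = 4, a = ⌊(2 + 2)/4⌋ = 1; p/q = (1·2 + 1)/(1·1 + 0) = 3/1; p² − 8·q² = 9 − 8 = 1.
  The first convergent with p² − 8·q² = 1 gives the fundamental solution (x₁, y₁) = (3, 1).
Step 2: Apply the recurrence (x_{n+1}, y_{n+1}) = (x₁x_n + 8y₁y_n, x₁y_n + y₁x_n) repeatedly.
  From (x_1, y_1) = (3, 1): x_2 = 3·3 + 8·1·1 = 17; y_2 = 3·1 + 1·3 = 6.
  From (x_2, y_2) = (17, 6): x_3 = 3·17 + 8·1·6 = 99; y_3 = 3·6 + 1·17 = 35.
  From (x_3, y_3) = (99, 35): x_4 = 3·99 + 8·1·35 = 577; y_4 = 3·35 + 1·99 = 204.
  From (x_4, y_4) = (577, 204): x_5 = 3·577 + 8·1·204 = 3363; y_5 = 3·204 + 1·577 = 1189.
  From (x_5, y_5) = (3363, 1189): x_6 = 3·3363 + 8·1·1189 = 19601; y_6 = 3·1189 + 1·3363 = 6930.
  From (x_6, y_6) = (19601, 6930): x_7 = 3·19601 + 8·1·6930 = 114243; y_7 = 3·6930 + 1·19601 = 40391.
  From (x_7, y_7) = (114243, 40391): x_8 = 3·114243 + 8·1·40391 = 665857; y_8 = 3·40391 + 1·114243 = 235416.
Step 3: Verify x_8² - 8·y_8² = 443365544449 - 443365544448 = 1 (should be 1). ✓

(x_1, y_1) = (3, 1); (x_8, y_8) = (665857, 235416).


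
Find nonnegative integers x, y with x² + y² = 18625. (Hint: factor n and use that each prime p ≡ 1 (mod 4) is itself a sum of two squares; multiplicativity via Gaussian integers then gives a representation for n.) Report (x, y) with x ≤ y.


Step 1: Factor n = 18625 = 5^3 · 149.
Step 2: Check the mod-4 condition on each prime factor: 5 ≡ 1 (mod 4), exponent 3; 149 ≡ 1 (mod 4), exponent 1.
All primes ≡ 3 (mod 4) appear to even exponent (or don't appear), so by the two-squares theorem n IS expressible as a sum of two squares.
Step 3: Build a representation. Group n = k² · m with k = 5 and m = 5 · 149 = 745 (a product of primes ≡ 1 (mod 4)); a representation of m scales to one of n via (k·x)² + (k·y)² = k²(x² + y²). Each prime p ≡ 1 (mod 4) is itself a sum of two squares; find a² by testing p − a² for a perfect square:
  5: 5 − 1² = 4 = 2² ⇒ 5 = 1² + 2².
  149: 149 − 1² = 148, 149 − 2² = 145, 149 − 3² = 140, 149 − 4² = 133, 149 − 5² = 124, 149 − 6² = 113, 149 − 7² = 100 = 10² ⇒ 149 = 7² + 10².
  Combine using the Brahmagupta–Fibonacci identity (a² + b²)(c² + d²) = (ac − bd)² + (ad + bc)² = (ac + bd)² + (ad − bc)²:
  5 · 149 = 745: from (1² + 2²)(7² + 10²), take (1·7 − 2·10, 1·10 + 2·7) = (7 − 20, 10 + 14) = (-13, 24); dropping signs (only squares matter) gives (13, 24); check 13² + 24² = 169 + 576 = 745 ✓.
  Scale by k = 5: (5·13, 5·24) = (65, 120).
Step 4: Order so x ≤ y and verify: 65² + 120² = 4225 + 14400 = 18625 = n. ✓

n = 18625 = 65² + 120² (one valid representation with x ≤ y).


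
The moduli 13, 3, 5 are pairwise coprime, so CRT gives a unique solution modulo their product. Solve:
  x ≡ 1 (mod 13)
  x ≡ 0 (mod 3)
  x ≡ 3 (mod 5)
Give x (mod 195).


Moduli 13, 3, 5 are pairwise coprime; by CRT there is a unique solution modulo M = 13 · 3 · 5 = 195.
Solve pairwise, accumulating the modulus:
  Start with x ≡ 1 (mod 13).
  Combine with x ≡ 0 (mod 3): since gcd(13, 3) = 1, we get a unique residue mod 39.
    Write x = 1 + 13·t and substitute into x ≡ 0 (mod 3): 13·t ≡ 0 − 1 = -1 (mod 3).
    Reduce coefficients mod 3: 1·t ≡ 2 (mod 3).
    So t ≡ 2 (mod 3).
    Then x = 1 + 13·2 = 27, valid modulo lcm(13, 3) = 39: x ≡ 27 (mod 39).
  Combine with x ≡ 3 (mod 5): since gcd(39, 5) = 1, we get a unique residue mod 195.
    Write x = 27 + 39·t and substitute into x ≡ 3 (mod 5): 39·t ≡ 3 − 27 = -24 (mod 5).
    Reduce coefficients mod 5: 4·t ≡ 1 (mod 5).
    The inverse of 4 mod 5 is 4 (since 4·4 = 16 = 3·5 + 1), so t ≡ 4·1 = 4 ≡ 4 (mod 5).
    Then x = 27 + 39·4 = 183, valid modulo lcm(39, 5) = 195: x ≡ 183 (mod 195).
Verify: 183 mod 13 = 1 ✓, 183 mod 3 = 0 ✓, 183 mod 5 = 3 ✓.

x ≡ 183 (mod 195).


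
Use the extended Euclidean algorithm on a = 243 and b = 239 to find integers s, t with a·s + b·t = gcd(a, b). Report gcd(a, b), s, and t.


Euclidean algorithm on (243, 239) — divide until remainder is 0:
  243 = 1 · 239 + 4
  239 = 59 · 4 + 3
  4 = 1 · 3 + 1
  3 = 3 · 1 + 0
gcd(243, 239) = 1.
Track Bezout coefficients alongside the remainders: start with r₀ = 243 = a·1 + b·0 (s = 1, t = 0) and r₁ = 239 = a·0 + b·1 (s = 0, t = 1); each new remainder r_{k+1} = r_{k-1} − q_k·r_k inherits s_{k+1} = s_{k-1} − q_k·s_k, t_{k+1} = t_{k-1} − q_k·t_k, so r_k = a·s_k + b·t_k at every step:
  q = 1: r = 4, s = 1 − 1·0 = 1, t = 0 − 1·1 = -1  (check: 243·1 + 239·(-1) = 4)
  q = 59: r = 3, s = 0 − 59·1 = -59, t = 1 − 59·(-1) = 60  (check: 243·(-59) + 239·60 = 3)
  q = 1: r = 1, s = 1 − 1·(-59) = 60, t = -1 − 1·60 = -61  (check: 243·60 + 239·(-61) = 1)
The row with r = 1 (the gcd) gives the Bezout coefficients s = 60, t = -61.
Result: 243 · (60) + 239 · (-61) = 1.

gcd(243, 239) = 1; s = 60, t = -61 (check: 243·60 + 239·(-61) = 1).


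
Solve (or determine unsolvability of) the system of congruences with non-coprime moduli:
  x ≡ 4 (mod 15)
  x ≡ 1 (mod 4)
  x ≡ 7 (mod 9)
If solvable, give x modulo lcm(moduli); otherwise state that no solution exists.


Moduli 15, 4, 9 are not pairwise coprime, so CRT works modulo lcm(m_i) when all pairwise compatibility conditions hold.
Pairwise compatibility: gcd(m_i, m_j) must divide a_i - a_j for every pair.
Merge one congruence at a time:
  Start: x ≡ 4 (mod 15).
  Combine with x ≡ 1 (mod 4): gcd(15, 4) = 1; 1 - 4 = -3, which IS divisible by 1, so compatible.
    Write x = 4 + 15·t and substitute into x ≡ 1 (mod 4): 15·t ≡ 1 − 4 = -3 (mod 4).
    Reduce coefficients mod 4: 3·t ≡ 1 (mod 4).
    The inverse of 3 mod 4 is 3 (since 3·3 = 9 = 2·4 + 1), so t ≡ 3·1 = 3 ≡ 3 (mod 4).
    Then x = 4 + 15·3 = 49, valid modulo lcm(15, 4) = 60: x ≡ 49 (mod 60).
  Combine with x ≡ 7 (mod 9): gcd(60, 9) = 3; 7 - 49 = -42, which IS divisible by 3, so compatible.
    Write x = 49 + 60·t and substitute into x ≡ 7 (mod 9): 60·t ≡ 7 − 49 = -42 (mod 9).
    Divide the congruence (and modulus) by g = 3: 20·t ≡ -14 (mod 3).
    Reduce coefficients mod 3: 2·t ≡ 1 (mod 3).
    The inverse of 2 mod 3 is 2 (since 2·2 = 4 = 1·3 + 1), so t ≡ 2·1 = 2 ≡ 2 (mod 3).
    Then x = 49 + 60·2 = 169, valid modulo lcm(60, 9) = 180: x ≡ 169 (mod 180).
Verify: 169 mod 15 = 4, 169 mod 4 = 1, 169 mod 9 = 7.

x ≡ 169 (mod 180).


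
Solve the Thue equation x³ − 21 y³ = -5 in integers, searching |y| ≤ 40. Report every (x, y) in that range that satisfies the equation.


The equation is x³ - 21y³ = -5. For fixed y, x³ = 21·y³ − 5, so a solution requires the RHS to be a perfect cube.
Strategy: iterate y from -40 to 40, compute RHS = 21·y³ − 5, and check whether it is a (positive or negative) perfect cube.
Check small values of y:
  y = 0: RHS = -5 is not a perfect cube.
  y = 1: RHS = 16 is not a perfect cube.
  y = -1: RHS = -26 is not a perfect cube.
  y = 2: RHS = 163 is not a perfect cube.
  y = -2: RHS = -173 is not a perfect cube.
  y = 3: RHS = 562 is not a perfect cube.
  y = -3: RHS = -572 is not a perfect cube.
Continuing the search up to |y| = 40 finds no solutions either.
No (x, y) in the scanned range satisfies the equation.

No integer solutions with |y| ≤ 40.


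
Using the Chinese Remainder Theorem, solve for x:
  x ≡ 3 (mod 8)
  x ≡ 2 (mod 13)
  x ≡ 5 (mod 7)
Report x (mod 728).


Moduli 8, 13, 7 are pairwise coprime; by CRT there is a unique solution modulo M = 8 · 13 · 7 = 728.
Solve pairwise, accumulating the modulus:
  Start with x ≡ 3 (mod 8).
  Combine with x ≡ 2 (mod 13): since gcd(8, 13) = 1, we get a unique residue mod 104.
    Write x = 3 + 8·t and substitute into x ≡ 2 (mod 13): 8·t ≡ 2 − 3 = -1 (mod 13).
    Reduce coefficients mod 13: 8·t ≡ 12 (mod 13).
    The inverse of 8 mod 13 is 5 (since 8·5 = 40 = 3·13 + 1), so t ≡ 5·12 = 60 ≡ 8 (mod 13).
    Then x = 3 + 8·8 = 67, valid modulo lcm(8, 13) = 104: x ≡ 67 (mod 104).
  Combine with x ≡ 5 (mod 7): since gcd(104, 7) = 1, we get a unique residue mod 728.
    Write x = 67 + 104·t and substitute into x ≡ 5 (mod 7): 104·t ≡ 5 − 67 = -62 (mod 7).
    Reduce coefficients mod 7: 6·t ≡ 1 (mod 7).
    The inverse of 6 mod 7 is 6 (since 6·6 = 36 = 5·7 + 1), so t ≡ 6·1 = 6 ≡ 6 (mod 7).
    Then x = 67 + 104·6 = 691, valid modulo lcm(104, 7) = 728: x ≡ 691 (mod 728).
Verify: 691 mod 8 = 3 ✓, 691 mod 13 = 2 ✓, 691 mod 7 = 5 ✓.

x ≡ 691 (mod 728).


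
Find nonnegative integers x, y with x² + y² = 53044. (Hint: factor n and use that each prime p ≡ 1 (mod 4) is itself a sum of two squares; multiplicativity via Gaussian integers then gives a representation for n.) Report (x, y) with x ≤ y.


Step 1: Factor n = 53044 = 2^2 · 89 · 149.
Step 2: Check the mod-4 condition on each prime factor: 2 = 2 (special); 89 ≡ 1 (mod 4), exponent 1; 149 ≡ 1 (mod 4), exponent 1.
All primes ≡ 3 (mod 4) appear to even exponent (or don't appear), so by the two-squares theorem n IS expressible as a sum of two squares.
Step 3: Build a representation. Group n = k² · m with k = 2 and m = 89 · 149 = 13261 (a product of primes ≡ 1 (mod 4)); a representation of m scales to one of n via (k·x)² + (k·y)² = k²(x² + y²). Each prime p ≡ 1 (mod 4) is itself a sum of two squares; find a² by testing p − a² for a perfect square:
  89: 89 − 1² = 88, 89 − 2² = 85, 89 − 3² = 80, 89 − 4² = 73, 89 − 5² = 64 = 8² ⇒ 89 = 5² + 8².
  149: 149 − 1² = 148, 149 − 2² = 145, 149 − 3² = 140, 149 − 4² = 133, 149 − 5² = 124, 149 − 6² = 113, 149 − 7² = 100 = 10² ⇒ 149 = 7² + 10².
  Combine using the Brahmagupta–Fibonacci identity (a² + b²)(c² + d²) = (ac − bd)² + (ad + bc)² = (ac + bd)² + (ad − bc)²:
  89 · 149 = 13261: from (5² + 8²)(7² + 10²), take (5·7 − 8·10, 5·10 + 8·7) = (35 − 80, 50 + 56) = (-45, 106); dropping signs (only squares matter) gives (45, 106); check 45² + 106² = 2025 + 11236 = 13261 ✓.
  Scale by k = 2: (2·45, 2·106) = (90, 212).
Step 4: Order so x ≤ y and verify: 90² + 212² = 8100 + 44944 = 53044 = n. ✓

n = 53044 = 90² + 212² (one valid representation with x ≤ y).


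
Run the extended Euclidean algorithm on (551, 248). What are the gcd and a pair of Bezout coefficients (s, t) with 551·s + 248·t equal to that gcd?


Euclidean algorithm on (551, 248) — divide until remainder is 0:
  551 = 2 · 248 + 55
  248 = 4 · 55 + 28
  55 = 1 · 28 + 27
  28 = 1 · 27 + 1
  27 = 27 · 1 + 0
gcd(551, 248) = 1.
Track Bezout coefficients alongside the remainders: start with r₀ = 551 = a·1 + b·0 (s = 1, t = 0) and r₁ = 248 = a·0 + b·1 (s = 0, t = 1); each new remainder r_{k+1} = r_{k-1} − q_k·r_k inherits s_{k+1} = s_{k-1} − q_k·s_k, t_{k+1} = t_{k-1} − q_k·t_k, so r_k = a·s_k + b·t_k at every step:
  q = 2: r = 55, s = 1 − 2·0 = 1, t = 0 − 2·1 = -2  (check: 551·1 + 248·(-2) = 55)
  q = 4: r = 28, s = 0 − 4·1 = -4, t = 1 − 4·(-2) = 9  (check: 551·(-4) + 248·9 = 28)
  q = 1: r = 27, s = 1 − 1·(-4) = 5, t = -2 − 1·9 = -11  (check: 551·5 + 248·(-11) = 27)
  q = 1: r = 1, s = -4 − 1·5 = -9, t = 9 − 1·(-11) = 20  (check: 551·(-9) + 248·20 = 1)
The row with r = 1 (the gcd) gives the Bezout coefficients s = -9, t = 20.
Result: 551 · (-9) + 248 · (20) = 1.

gcd(551, 248) = 1; s = -9, t = 20 (check: 551·(-9) + 248·20 = 1).


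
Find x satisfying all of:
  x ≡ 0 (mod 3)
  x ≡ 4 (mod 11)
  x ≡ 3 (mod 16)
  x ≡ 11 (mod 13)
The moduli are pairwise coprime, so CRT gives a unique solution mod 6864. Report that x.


Product of moduli M = 3 · 11 · 16 · 13 = 6864.
Merge one congruence at a time:
  Start: x ≡ 0 (mod 3).
  Combine with x ≡ 4 (mod 11); new modulus lcm = 33.
    Write x = 0 + 3·t and substitute into x ≡ 4 (mod 11): 3·t ≡ 4 − 0 = 4 (mod 11).
    The inverse of 3 mod 11 is 4 (since 3·4 = 12 = 1·11 + 1), so t ≡ 4·4 = 16 ≡ 5 (mod 11).
    Then x = 0 + 3·5 = 15, valid modulo lcm(3, 11) = 33: x ≡ 15 (mod 33).
  Combine with x ≡ 3 (mod 16); new modulus lcm = 528.
    Write x = 15 + 33·t and substitute into x ≡ 3 (mod 16): 33·t ≡ 3 − 15 = -12 (mod 16).
    Reduce coefficients mod 16: 1·t ≡ 4 (mod 16).
    So t ≡ 4 (mod 16).
    Then x = 15 + 33·4 = 147, valid modulo lcm(33, 16) = 528: x ≡ 147 (mod 528).
  Combine with x ≡ 11 (mod 13); new modulus lcm = 6864.
    Write x = 147 + 528·t and substitute into x ≡ 11 (mod 13): 528·t ≡ 11 − 147 = -136 (mod 13).
    Reduce coefficients mod 13: 8·t ≡ 7 (mod 13).
    The inverse of 8 mod 13 is 5 (since 8·5 = 40 = 3·13 + 1), so t ≡ 5·7 = 35 ≡ 9 (mod 13).
    Then x = 147 + 528·9 = 4899, valid modulo lcm(528, 13) = 6864: x ≡ 4899 (mod 6864).
Verify against each original: 4899 mod 3 = 0, 4899 mod 11 = 4, 4899 mod 16 = 3, 4899 mod 13 = 11.

x ≡ 4899 (mod 6864).


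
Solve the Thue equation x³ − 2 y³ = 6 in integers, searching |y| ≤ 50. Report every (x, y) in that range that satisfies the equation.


The equation is x³ - 2y³ = 6. For fixed y, x³ = 2·y³ + 6, so a solution requires the RHS to be a perfect cube.
Strategy: iterate y from -50 to 50, compute RHS = 2·y³ + 6, and check whether it is a (positive or negative) perfect cube.
Check small values of y:
  y = 0: RHS = 6 is not a perfect cube.
  y = 1: RHS = 8 = (2)³ ⇒ x = 2 works.
  y = -1: RHS = 4 is not a perfect cube.
  y = 2: RHS = 22 is not a perfect cube.
  y = -2: RHS = -10 is not a perfect cube.
  y = 3: RHS = 60 is not a perfect cube.
  y = -3: RHS = -48 is not a perfect cube.
Continuing the search up to |y| = 50 finds no further solutions beyond those listed.
Collected solutions: (2, 1).

Solutions (with |y| ≤ 50): (2, 1).


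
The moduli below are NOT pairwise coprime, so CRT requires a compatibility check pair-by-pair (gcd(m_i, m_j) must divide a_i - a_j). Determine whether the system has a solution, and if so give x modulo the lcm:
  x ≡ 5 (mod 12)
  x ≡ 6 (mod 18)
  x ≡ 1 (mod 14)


Moduli 12, 18, 14 are not pairwise coprime, so CRT works modulo lcm(m_i) when all pairwise compatibility conditions hold.
Pairwise compatibility: gcd(m_i, m_j) must divide a_i - a_j for every pair.
Merge one congruence at a time:
  Start: x ≡ 5 (mod 12).
  Combine with x ≡ 6 (mod 18): gcd(12, 18) = 6, and 6 - 5 = 1 is NOT divisible by 6.
    ⇒ system is inconsistent (no integer solution).

No solution (the system is inconsistent).


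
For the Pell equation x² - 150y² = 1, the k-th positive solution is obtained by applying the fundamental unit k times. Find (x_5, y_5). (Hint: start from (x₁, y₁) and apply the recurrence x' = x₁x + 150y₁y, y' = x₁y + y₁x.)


Step 1: Find the fundamental solution (x₁, y₁) of x² - 150y² = 1.
  Expand √150 as a continued fraction. a₀ = ⌊√150⌋ = 12; iterate m_{k+1} = d_k·a_k − m_k, d_{k+1} = (150 − m_{k+1}²)/d_k, a_{k+1} = ⌊(a₀ + m_{k+1})/d_{k+1}⌋ (starting m₀ = 0, d₀ = 1), with convergents p_k = a_k·p_{k-1} + p_{k-2}, q_k = a_k·q_{k-1} + q_{k-2} (p₋₁ = 1, q₋₁ = 0):
  k = 0: a₀ = 12; p₀/q₀ = 12/1; p₀² − 150·q₀² = 144 − 150 = -6.
  k = 1: m = 12, d = 6, a = ⌊(12 + 12)/6⌋ = 4; p/q = (4·12 + 1)/(4·1 + 0) = 49/4; p² − 150·q² = 2401 − 2400 = 1.
  The first convergent with p² − 150·q² = 1 gives the fundamental solution (x₁, y₁) = (49, 4).
Step 2: Apply the recurrence (x_{n+1}, y_{n+1}) = (x₁x_n + 150y₁y_n, x₁y_n + y₁x_n) repeatedly.
  From (x_1, y_1) = (49, 4): x_2 = 49·49 + 150·4·4 = 4801; y_2 = 49·4 + 4·49 = 392.
  From (x_2, y_2) = (4801, 392): x_3 = 49·4801 + 150·4·392 = 470449; y_3 = 49·392 + 4·4801 = 38412.
  From (x_3, y_3) = (470449, 38412): x_4 = 49·470449 + 150·4·38412 = 46099201; y_4 = 49·38412 + 4·470449 = 3763984.
  From (x_4, y_4) = (46099201, 3763984): x_5 = 49·46099201 + 150·4·3763984 = 4517251249; y_5 = 49·3763984 + 4·46099201 = 368832020.
Step 3: Verify x_5² - 150·y_5² = 20405558846592060001 - 20405558846592060000 = 1 (should be 1). ✓

(x_1, y_1) = (49, 4); (x_5, y_5) = (4517251249, 368832020).


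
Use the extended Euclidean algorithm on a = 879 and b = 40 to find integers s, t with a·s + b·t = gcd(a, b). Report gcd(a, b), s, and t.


Euclidean algorithm on (879, 40) — divide until remainder is 0:
  879 = 21 · 40 + 39
  40 = 1 · 39 + 1
  39 = 39 · 1 + 0
gcd(879, 40) = 1.
Track Bezout coefficients alongside the remainders: start with r₀ = 879 = a·1 + b·0 (s = 1, t = 0) and r₁ = 40 = a·0 + b·1 (s = 0, t = 1); each new remainder r_{k+1} = r_{k-1} − q_k·r_k inherits s_{k+1} = s_{k-1} − q_k·s_k, t_{k+1} = t_{k-1} − q_k·t_k, so r_k = a·s_k + b·t_k at every step:
  q = 21: r = 39, s = 1 − 21·0 = 1, t = 0 − 21·1 = -21  (check: 879·1 + 40·(-21) = 39)
  q = 1: r = 1, s = 0 − 1·1 = -1, t = 1 − 1·(-21) = 22  (check: 879·(-1) + 40·22 = 1)
The row with r = 1 (the gcd) gives the Bezout coefficients s = -1, t = 22.
Result: 879 · (-1) + 40 · (22) = 1.

gcd(879, 40) = 1; s = -1, t = 22 (check: 879·(-1) + 40·22 = 1).


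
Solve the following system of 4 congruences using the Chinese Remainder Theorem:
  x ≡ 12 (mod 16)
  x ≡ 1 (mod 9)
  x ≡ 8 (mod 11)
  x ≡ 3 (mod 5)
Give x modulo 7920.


Product of moduli M = 16 · 9 · 11 · 5 = 7920.
Merge one congruence at a time:
  Start: x ≡ 12 (mod 16).
  Combine with x ≡ 1 (mod 9); new modulus lcm = 144.
    Write x = 12 + 16·t and substitute into x ≡ 1 (mod 9): 16·t ≡ 1 − 12 = -11 (mod 9).
    Reduce coefficients mod 9: 7·t ≡ 7 (mod 9).
    The inverse of 7 mod 9 is 4 (since 7·4 = 28 = 3·9 + 1), so t ≡ 4·7 = 28 ≡ 1 (mod 9).
    Then x = 12 + 16·1 = 28, valid modulo lcm(16, 9) = 144: x ≡ 28 (mod 144).
  Combine with x ≡ 8 (mod 11); new modulus lcm = 1584.
    Write x = 28 + 144·t and substitute into x ≡ 8 (mod 11): 144·t ≡ 8 − 28 = -20 (mod 11).
    Reduce coefficients mod 11: 1·t ≡ 2 (mod 11).
    So t ≡ 2 (mod 11).
    Then x = 28 + 144·2 = 316, valid modulo lcm(144, 11) = 1584: x ≡ 316 (mod 1584).
  Combine with x ≡ 3 (mod 5); new modulus lcm = 7920.
    Write x = 316 + 1584·t and substitute into x ≡ 3 (mod 5): 1584·t ≡ 3 − 316 = -313 (mod 5).
    Reduce coefficients mod 5: 4·t ≡ 2 (mod 5).
    The inverse of 4 mod 5 is 4 (since 4·4 = 16 = 3·5 + 1), so t ≡ 4·2 = 8 ≡ 3 (mod 5).
    Then x = 316 + 1584·3 = 5068, valid modulo lcm(1584, 5) = 7920: x ≡ 5068 (mod 7920).
Verify against each original: 5068 mod 16 = 12, 5068 mod 9 = 1, 5068 mod 11 = 8, 5068 mod 5 = 3.

x ≡ 5068 (mod 7920).


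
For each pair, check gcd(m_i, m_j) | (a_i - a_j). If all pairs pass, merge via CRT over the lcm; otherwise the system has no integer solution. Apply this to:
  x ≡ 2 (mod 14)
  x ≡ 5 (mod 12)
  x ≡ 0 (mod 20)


Moduli 14, 12, 20 are not pairwise coprime, so CRT works modulo lcm(m_i) when all pairwise compatibility conditions hold.
Pairwise compatibility: gcd(m_i, m_j) must divide a_i - a_j for every pair.
Merge one congruence at a time:
  Start: x ≡ 2 (mod 14).
  Combine with x ≡ 5 (mod 12): gcd(14, 12) = 2, and 5 - 2 = 3 is NOT divisible by 2.
    ⇒ system is inconsistent (no integer solution).

No solution (the system is inconsistent).


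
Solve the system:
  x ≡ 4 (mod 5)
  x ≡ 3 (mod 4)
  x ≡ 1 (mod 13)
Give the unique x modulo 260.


Moduli 5, 4, 13 are pairwise coprime; by CRT there is a unique solution modulo M = 5 · 4 · 13 = 260.
Solve pairwise, accumulating the modulus:
  Start with x ≡ 4 (mod 5).
  Combine with x ≡ 3 (mod 4): since gcd(5, 4) = 1, we get a unique residue mod 20.
    Write x = 4 + 5·t and substitute into x ≡ 3 (mod 4): 5·t ≡ 3 − 4 = -1 (mod 4).
    Reduce coefficients mod 4: 1·t ≡ 3 (mod 4).
    So t ≡ 3 (mod 4).
    Then x = 4 + 5·3 = 19, valid modulo lcm(5, 4) = 20: x ≡ 19 (mod 20).
  Combine with x ≡ 1 (mod 13): since gcd(20, 13) = 1, we get a unique residue mod 260.
    Write x = 19 + 20·t and substitute into x ≡ 1 (mod 13): 20·t ≡ 1 − 19 = -18 (mod 13).
    Reduce coefficients mod 13: 7·t ≡ 8 (mod 13).
    The inverse of 7 mod 13 is 2 (since 7·2 = 14 = 1·13 + 1), so t ≡ 2·8 = 16 ≡ 3 (mod 13).
    Then x = 19 + 20·3 = 79, valid modulo lcm(20, 13) = 260: x ≡ 79 (mod 260).
Verify: 79 mod 5 = 4 ✓, 79 mod 4 = 3 ✓, 79 mod 13 = 1 ✓.

x ≡ 79 (mod 260).


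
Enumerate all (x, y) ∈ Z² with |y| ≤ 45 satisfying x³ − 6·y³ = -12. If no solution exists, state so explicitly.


The equation is x³ - 6y³ = -12. For fixed y, x³ = 6·y³ − 12, so a solution requires the RHS to be a perfect cube.
Strategy: iterate y from -45 to 45, compute RHS = 6·y³ − 12, and check whether it is a (positive or negative) perfect cube.
Check small values of y:
  y = 0: RHS = -12 is not a perfect cube.
  y = 1: RHS = -6 is not a perfect cube.
  y = -1: RHS = -18 is not a perfect cube.
  y = 2: RHS = 36 is not a perfect cube.
  y = -2: RHS = -60 is not a perfect cube.
  y = 3: RHS = 150 is not a perfect cube.
  y = -3: RHS = -174 is not a perfect cube.
Continuing the search up to |y| = 45 finds no solutions either.
No (x, y) in the scanned range satisfies the equation.

No integer solutions with |y| ≤ 45.


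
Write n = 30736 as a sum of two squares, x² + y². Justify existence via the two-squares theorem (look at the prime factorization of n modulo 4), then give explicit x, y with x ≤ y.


Step 1: Factor n = 30736 = 2^4 · 17 · 113.
Step 2: Check the mod-4 condition on each prime factor: 2 = 2 (special); 17 ≡ 1 (mod 4), exponent 1; 113 ≡ 1 (mod 4), exponent 1.
All primes ≡ 3 (mod 4) appear to even exponent (or don't appear), so by the two-squares theorem n IS expressible as a sum of two squares.
Step 3: Build a representation. Group n = k² · m with k = 4 and m = 17 · 113 = 1921 (a product of primes ≡ 1 (mod 4)); a representation of m scales to one of n via (k·x)² + (k·y)² = k²(x² + y²). Each prime p ≡ 1 (mod 4) is itself a sum of two squares; find a² by testing p − a² for a perfect square:
  17: 17 − 1² = 16 = 4² ⇒ 17 = 1² + 4².
  113: 113 − 1² = 112, 113 − 2² = 109, 113 − 3² = 104, 113 − 4² = 97, 113 − 5² = 88, 113 − 6² = 77, 113 − 7² = 64 = 8² ⇒ 113 = 7² + 8².
  Combine using the Brahmagupta–Fibonacci identity (a² + b²)(c² + d²) = (ac − bd)² + (ad + bc)² = (ac + bd)² + (ad − bc)²:
  17 · 113 = 1921: from (1² + 4²)(7² + 8²), take (1·7 − 4·8, 1·8 + 4·7) = (7 − 32, 8 + 28) = (-25, 36); dropping signs (only squares matter) gives (25, 36); check 25² + 36² = 625 + 1296 = 1921 ✓.
  Scale by k = 4: (4·25, 4·36) = (100, 144).
Step 4: Order so x ≤ y and verify: 100² + 144² = 10000 + 20736 = 30736 = n. ✓

n = 30736 = 100² + 144² (one valid representation with x ≤ y).


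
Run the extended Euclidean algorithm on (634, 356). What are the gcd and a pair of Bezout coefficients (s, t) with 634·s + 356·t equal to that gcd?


Euclidean algorithm on (634, 356) — divide until remainder is 0:
  634 = 1 · 356 + 278
  356 = 1 · 278 + 78
  278 = 3 · 78 + 44
  78 = 1 · 44 + 34
  44 = 1 · 34 + 10
  34 = 3 · 10 + 4
  10 = 2 · 4 + 2
  4 = 2 · 2 + 0
gcd(634, 356) = 2.
Track Bezout coefficients alongside the remainders: start with r₀ = 634 = a·1 + b·0 (s = 1, t = 0) and r₁ = 356 = a·0 + b·1 (s = 0, t = 1); each new remainder r_{k+1} = r_{k-1} − q_k·r_k inherits s_{k+1} = s_{k-1} − q_k·s_k, t_{k+1} = t_{k-1} − q_k·t_k, so r_k = a·s_k + b·t_k at every step:
  q = 1: r = 278, s = 1 − 1·0 = 1, t = 0 − 1·1 = -1  (check: 634·1 + 356·(-1) = 278)
  q = 1: r = 78, s = 0 − 1·1 = -1, t = 1 − 1·(-1) = 2  (check: 634·(-1) + 356·2 = 78)
  q = 3: r = 44, s = 1 − 3·(-1) = 4, t = -1 − 3·2 = -7  (check: 634·4 + 356·(-7) = 44)
  q = 1: r = 34, s = -1 − 1·4 = -5, t = 2 − 1·(-7) = 9  (check: 634·(-5) + 356·9 = 34)
  q = 1: r = 10, s = 4 − 1·(-5) = 9, t = -7 − 1·9 = -16  (check: 634·9 + 356·(-16) = 10)
  q = 3: r = 4, s = -5 − 3·9 = -32, t = 9 − 3·(-16) = 57  (check: 634·(-32) + 356·57 = 4)
  q = 2: r = 2, s = 9 − 2·(-32) = 73, t = -16 − 2·57 = -130  (check: 634·73 + 356·(-130) = 2)
The row with r = 2 (the gcd) gives the Bezout coefficients s = 73, t = -130.
Result: 634 · (73) + 356 · (-130) = 2.

gcd(634, 356) = 2; s = 73, t = -130 (check: 634·73 + 356·(-130) = 2).
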